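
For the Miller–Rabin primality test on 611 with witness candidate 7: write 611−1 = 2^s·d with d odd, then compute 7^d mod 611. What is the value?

611 − 1 = 610 = 2^1 · 305, so d = 305.
7^1 ≡ 7 (mod 611)
7^2 ≡ 7^2 = 49 ≡ 49 (mod 611)
7^4 ≡ 49^2 = 2401 ≡ 568 (mod 611)
7^8 ≡ 568^2 = 322624 ≡ 16 (mod 611)
7^16 ≡ 16^2 = 256 ≡ 256 (mod 611)
7^32 ≡ 256^2 = 65536 ≡ 159 (mod 611)
7^64 ≡ 159^2 = 25281 ≡ 230 (mod 611)
7^128 ≡ 230^2 = 52900 ≡ 354 (mod 611)
7^256 ≡ 354^2 = 125316 ≡ 61 (mod 611)
305 = 256 + 32 + 16 + 1 in binary powers of 2.
So 7^305 ≡ 61 · 159 · 256 · 7 ≡ 102 (mod 611).
Squaring chain: 102; never reaches −1, so base 7 is a Miller–Rabin witness that 611 is composite.

102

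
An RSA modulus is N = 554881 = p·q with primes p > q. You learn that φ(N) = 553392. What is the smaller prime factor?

733

φ(n) = (p−1)(q−1) = n − (p+q) + 1, so p + q = 554881 − 553392 + 1 = 1490.
p and q are the roots of t² − 1490t + 554881 = 0.
Discriminant: 1490² − 4·554881 = 2220100 − 2219524 = 576; √576 = 24.
q = (1490 − 24)/2 = 733, p = (1490 + 24)/2 = 757.
Check: 733 · 757 = 554881.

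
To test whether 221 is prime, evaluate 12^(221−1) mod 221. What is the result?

12^1 ≡ 12 (mod 221)
12^2 ≡ 12^2 = 144 ≡ 144 (mod 221)
12^4 ≡ 144^2 = 20736 ≡ 183 (mod 221)
12^8 ≡ 183^2 = 33489 ≡ 118 (mod 221)
12^16 ≡ 118^2 = 13924 ≡ 1 (mod 221)
12^32 ≡ 1^2 = 1 ≡ 1 (mod 221)
12^64 ≡ 1^2 = 1 ≡ 1 (mod 221)
12^128 ≡ 1^2 = 1 ≡ 1 (mod 221)
220 = 128 + 64 + 16 + 8 + 4 in binary powers of 2.
So 12^220 ≡ 1 · 1 · 1 · 118 · 183 ≡ 157 (mod 221).
Since 157 ≠ 1, base 12 is a Fermat witness: 221 is composite.

157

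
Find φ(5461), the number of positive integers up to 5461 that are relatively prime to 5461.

5292

Factor: 5461 = 43 · 127.
φ(5461) = (43−1) · (127−1) = 42 · 126 = 5292.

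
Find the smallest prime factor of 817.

817 is odd.
Digit sum 16, not divisible by 3.
Ends in 7: not divisible by 5.
7: 817 = 7·116 + 5
11: 817 = 11·74 + 3
13: 817 = 13·62 + 11
17: 817 = 17·48 + 1
19: 817 = 19·43

19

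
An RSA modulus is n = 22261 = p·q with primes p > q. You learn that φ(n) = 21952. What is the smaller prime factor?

113

φ(n) = (p−1)(q−1) = n − (p+q) + 1, so p + q = 22261 − 21952 + 1 = 310.
p and q are the roots of t² − 310t + 22261 = 0.
Discriminant: 310² − 4·22261 = 96100 − 89044 = 7056; √7056 = 84.
q = (310 − 84)/2 = 113, p = (310 + 84)/2 = 197.
Check: 113 · 197 = 22261.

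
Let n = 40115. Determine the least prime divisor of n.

40115 is odd.
Digit sum 11, not divisible by 3.
Ends in 5: divisible by 5.

5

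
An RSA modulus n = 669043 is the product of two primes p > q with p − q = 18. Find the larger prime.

Since p = q + 18, we have 669043 = q(q + 18), so q² + 18q − 669043 = 0.
Discriminant: 18² + 4·669043 = 324 + 2676172 = 2676496; √2676496 = 1636.
q = (−18 + 1636)/2 = 809, and p = q + 18 = 827.
Check: 809 · 827 = 669043.

827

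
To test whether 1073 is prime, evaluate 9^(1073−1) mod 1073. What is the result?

9^1 ≡ 9 (mod 1073)
9^2 ≡ 9^2 = 81 ≡ 81 (mod 1073)
9^4 ≡ 81^2 = 6561 ≡ 123 (mod 1073)
9^8 ≡ 123^2 = 15129 ≡ 107 (mod 1073)
9^16 ≡ 107^2 = 11449 ≡ 719 (mod 1073)
9^32 ≡ 719^2 = 516961 ≡ 848 (mod 1073)
9^64 ≡ 848^2 = 719104 ≡ 194 (mod 1073)
9^128 ≡ 194^2 = 37636 ≡ 81 (mod 1073)
9^256 ≡ 81^2 = 6561 ≡ 123 (mod 1073)
9^512 ≡ 123^2 = 15129 ≡ 107 (mod 1073)
9^1024 ≡ 107^2 = 11449 ≡ 719 (mod 1073)
1072 = 1024 + 32 + 16 in binary powers of 2.
So 9^1072 ≡ 719 · 848 · 719 ≡ 194 (mod 1073).
Since 194 ≠ 1, base 9 is a Fermat witness: 1073 is composite.

194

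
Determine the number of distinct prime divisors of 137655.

5

137655 = 3^2 · 15295
15295 = 5 · 3059
3059 = 7 · 437
437 = 19 · 23
137655 = 3^2 · 5 · 7 · 19 · 23, which has 5 distinct prime factors.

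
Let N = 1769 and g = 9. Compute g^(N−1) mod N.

9^1 ≡ 9 (mod 1769)
9^2 ≡ 9^2 = 81 ≡ 81 (mod 1769)
9^4 ≡ 81^2 = 6561 ≡ 1254 (mod 1769)
9^8 ≡ 1254^2 = 1572516 ≡ 1644 (mod 1769)
9^16 ≡ 1644^2 = 2702736 ≡ 1473 (mod 1769)
9^32 ≡ 1473^2 = 2169729 ≡ 935 (mod 1769)
9^64 ≡ 935^2 = 874225 ≡ 339 (mod 1769)
9^128 ≡ 339^2 = 114921 ≡ 1705 (mod 1769)
9^256 ≡ 1705^2 = 2907025 ≡ 558 (mod 1769)
9^512 ≡ 558^2 = 311364 ≡ 20 (mod 1769)
9^1024 ≡ 20^2 = 400 ≡ 400 (mod 1769)
1768 = 1024 + 512 + 128 + 64 + 32 + 8 in binary powers of 2.
So 9^1768 ≡ 400 · 20 · 1705 · 339 · 935 · 1644 ≡ 790 (mod 1769).
Since 790 ≠ 1, base 9 is a Fermat witness: 1769 is composite.

790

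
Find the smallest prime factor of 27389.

27389 is odd.
Digit sum 29, not divisible by 3.
Ends in 9: not divisible by 5.
7: 27389 = 7·3912 + 5
11: 27389 = 11·2489 + 10
13: 27389 = 13·2106 + 11
17: 27389 = 17·1611 + 2
19: 27389 = 19·1441 + 10
23: 27389 = 23·1190 + 19
29: 27389 = 29·944 + 13
31: 27389 = 31·883 + 16
37: 27389 = 37·740 + 9
41: 27389 = 41·668 + 1
43: 27389 = 43·636 + 41
47: 27389 = 47·582 + 35
53: 27389 = 53·516 + 41
59: 27389 = 59·464 + 13
61: 27389 = 61·449

61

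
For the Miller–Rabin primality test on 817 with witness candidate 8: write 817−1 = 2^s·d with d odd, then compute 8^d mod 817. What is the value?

817 − 1 = 816 = 2^4 · 51, so d = 51.
8^1 ≡ 8 (mod 817)
8^2 ≡ 8^2 = 64 ≡ 64 (mod 817)
8^4 ≡ 64^2 = 4096 ≡ 11 (mod 817)
8^8 ≡ 11^2 = 121 ≡ 121 (mod 817)
8^16 ≡ 121^2 = 14641 ≡ 752 (mod 817)
8^32 ≡ 752^2 = 565504 ≡ 140 (mod 817)
51 = 32 + 16 + 2 + 1 in binary powers of 2.
So 8^51 ≡ 140 · 752 · 64 · 8 ≡ 151 (mod 817).
Squaring chain: 151 → 742 → 723 → 666; never reaches −1, so base 8 is a Miller–Rabin witness that 817 is composite.

151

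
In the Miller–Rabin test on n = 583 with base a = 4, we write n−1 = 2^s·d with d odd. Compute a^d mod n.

583 − 1 = 582 = 2^1 · 291, so d = 291.
4^1 ≡ 4 (mod 583)
4^2 ≡ 4^2 = 16 ≡ 16 (mod 583)
4^4 ≡ 16^2 = 256 ≡ 256 (mod 583)
4^8 ≡ 256^2 = 65536 ≡ 240 (mod 583)
4^16 ≡ 240^2 = 57600 ≡ 466 (mod 583)
4^32 ≡ 466^2 = 217156 ≡ 280 (mod 583)
4^64 ≡ 280^2 = 78400 ≡ 278 (mod 583)
4^128 ≡ 278^2 = 77284 ≡ 328 (mod 583)
4^256 ≡ 328^2 = 107584 ≡ 312 (mod 583)
291 = 256 + 32 + 2 + 1 in binary powers of 2.
So 4^291 ≡ 312 · 280 · 16 · 4 ≡ 70 (mod 583).
Squaring chain: 70; never reaches −1, so base 4 is a Miller–Rabin witness that 583 is composite.

70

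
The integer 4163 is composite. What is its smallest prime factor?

4163 is odd.
Digit sum 14, not divisible by 3.
Ends in 3: not divisible by 5.
7: 4163 = 7·594 + 5
11: 4163 = 11·378 + 5
13: 4163 = 13·320 + 3
17: 4163 = 17·244 + 15
19: 4163 = 19·219 + 2
23: 4163 = 23·181

23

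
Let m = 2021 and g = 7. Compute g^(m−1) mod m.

7^1 ≡ 7 (mod 2021)
7^2 ≡ 7^2 = 49 ≡ 49 (mod 2021)
7^4 ≡ 49^2 = 2401 ≡ 380 (mod 2021)
7^8 ≡ 380^2 = 144400 ≡ 909 (mod 2021)
7^16 ≡ 909^2 = 826281 ≡ 1713 (mod 2021)
7^32 ≡ 1713^2 = 2934369 ≡ 1898 (mod 2021)
7^64 ≡ 1898^2 = 3602404 ≡ 982 (mod 2021)
7^128 ≡ 982^2 = 964324 ≡ 307 (mod 2021)
7^256 ≡ 307^2 = 94249 ≡ 1283 (mod 2021)
7^512 ≡ 1283^2 = 1646089 ≡ 995 (mod 2021)
7^1024 ≡ 995^2 = 990025 ≡ 1756 (mod 2021)
2020 = 1024 + 512 + 256 + 128 + 64 + 32 + 4 in binary powers of 2.
So 7^2020 ≡ 1756 · 995 · 1283 · 307 · 982 · 1898 · 380 ≡ 294 (mod 2021).
Since 294 ≠ 1, base 7 is a Fermat witness: 2021 is composite.

294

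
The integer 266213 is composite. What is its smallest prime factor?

266213 is odd.
Digit sum 20, not divisible by 3.
Ends in 3: not divisible by 5.
7: 266213 = 7·38030 + 3
11: 266213 = 11·24201 + 2
13: 266213 = 13·20477 + 12
17: 266213 = 17·15659 + 10
19: 266213 = 19·14011 + 4
23: 266213 = 23·11574 + 11
29: 266213 = 29·9179 + 22
31: 266213 = 31·8587 + 16
37: 266213 = 37·7194 + 35
41: 266213 = 41·6493

41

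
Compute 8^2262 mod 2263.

1242

8^1 ≡ 8 (mod 2263)
8^2 ≡ 8^2 = 64 ≡ 64 (mod 2263)
8^4 ≡ 64^2 = 4096 ≡ 1833 (mod 2263)
8^8 ≡ 1833^2 = 3359889 ≡ 1597 (mod 2263)
8^16 ≡ 1597^2 = 2550409 ≡ 8 (mod 2263)
8^32 ≡ 8^2 = 64 ≡ 64 (mod 2263)
8^64 ≡ 64^2 = 4096 ≡ 1833 (mod 2263)
8^128 ≡ 1833^2 = 3359889 ≡ 1597 (mod 2263)
8^256 ≡ 1597^2 = 2550409 ≡ 8 (mod 2263)
8^512 ≡ 8^2 = 64 ≡ 64 (mod 2263)
8^1024 ≡ 64^2 = 4096 ≡ 1833 (mod 2263)
8^2048 ≡ 1833^2 = 3359889 ≡ 1597 (mod 2263)
2262 = 2048 + 128 + 64 + 16 + 4 + 2 in binary powers of 2.
So 8^2262 ≡ 1597 · 1597 · 1833 · 8 · 1833 · 64 ≡ 1242 (mod 2263).
Since 1242 ≠ 1, base 8 is a Fermat witness: 2263 is composite.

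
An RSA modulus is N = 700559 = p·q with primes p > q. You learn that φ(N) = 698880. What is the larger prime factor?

φ(n) = (p−1)(q−1) = n − (p+q) + 1, so p + q = 700559 − 698880 + 1 = 1680.
p and q are the roots of t² − 1680t + 700559 = 0.
Discriminant: 1680² − 4·700559 = 2822400 − 2802236 = 20164; √20164 = 142.
q = (1680 − 142)/2 = 769, p = (1680 + 142)/2 = 911.
Check: 769 · 911 = 700559.

911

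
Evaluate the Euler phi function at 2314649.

Factor: 2314649 = 67 · 179 · 193.
φ(2314649) = (67−1) · (179−1) · (193−1) = 66 · 178 · 192 = 2255616.

2255616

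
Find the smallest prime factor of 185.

185 is odd.
Digit sum 14, not divisible by 3.
Ends in 5: divisible by 5.

5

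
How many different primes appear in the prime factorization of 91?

91 = 7 · 13
91 = 7 · 13, which has 2 distinct prime factors.

2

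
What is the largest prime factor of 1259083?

89

1259083 = 7 · 179869
179869 = 43 · 4183
4183 = 47 · 89
89 is prime.
So 1259083 = 7 · 43 · 47 · 89; the largest prime factor is 89.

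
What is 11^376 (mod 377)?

81

11^1 ≡ 11 (mod 377)
11^2 ≡ 11^2 = 121 ≡ 121 (mod 377)
11^4 ≡ 121^2 = 14641 ≡ 315 (mod 377)
11^8 ≡ 315^2 = 99225 ≡ 74 (mod 377)
11^16 ≡ 74^2 = 5476 ≡ 198 (mod 377)
11^32 ≡ 198^2 = 39204 ≡ 373 (mod 377)
11^64 ≡ 373^2 = 139129 ≡ 16 (mod 377)
11^128 ≡ 16^2 = 256 ≡ 256 (mod 377)
11^256 ≡ 256^2 = 65536 ≡ 315 (mod 377)
376 = 256 + 64 + 32 + 16 + 8 in binary powers of 2.
So 11^376 ≡ 315 · 16 · 373 · 198 · 74 ≡ 81 (mod 377).
Since 81 ≠ 1, base 11 is a Fermat witness: 377 is composite.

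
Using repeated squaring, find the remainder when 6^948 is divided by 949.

6^1 ≡ 6 (mod 949)
6^2 ≡ 6^2 = 36 ≡ 36 (mod 949)
6^4 ≡ 36^2 = 1296 ≡ 347 (mod 949)
6^8 ≡ 347^2 = 120409 ≡ 835 (mod 949)
6^16 ≡ 835^2 = 697225 ≡ 659 (mod 949)
6^32 ≡ 659^2 = 434281 ≡ 588 (mod 949)
6^64 ≡ 588^2 = 345744 ≡ 308 (mod 949)
6^128 ≡ 308^2 = 94864 ≡ 913 (mod 949)
6^256 ≡ 913^2 = 833569 ≡ 347 (mod 949)
6^512 ≡ 347^2 = 120409 ≡ 835 (mod 949)
948 = 512 + 256 + 128 + 32 + 16 + 4 in binary powers of 2.
So 6^948 ≡ 835 · 347 · 913 · 588 · 659 · 347 ≡ 300 (mod 949).
Since 300 ≠ 1, base 6 is a Fermat witness: 949 is composite.

300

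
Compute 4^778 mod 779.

4^1 ≡ 4 (mod 779)
4^2 ≡ 4^2 = 16 ≡ 16 (mod 779)
4^4 ≡ 16^2 = 256 ≡ 256 (mod 779)
4^8 ≡ 256^2 = 65536 ≡ 100 (mod 779)
4^16 ≡ 100^2 = 10000 ≡ 652 (mod 779)
4^32 ≡ 652^2 = 425104 ≡ 549 (mod 779)
4^64 ≡ 549^2 = 301401 ≡ 707 (mod 779)
4^128 ≡ 707^2 = 499849 ≡ 510 (mod 779)
4^256 ≡ 510^2 = 260100 ≡ 693 (mod 779)
4^512 ≡ 693^2 = 480249 ≡ 385 (mod 779)
778 = 512 + 256 + 8 + 2 in binary powers of 2.
So 4^778 ≡ 385 · 693 · 100 · 16 ≡ 674 (mod 779).
Since 674 ≠ 1, base 4 is a Fermat witness: 779 is composite.

674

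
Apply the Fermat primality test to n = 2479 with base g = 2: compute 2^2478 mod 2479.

2^1 ≡ 2 (mod 2479)
2^2 ≡ 2^2 = 4 ≡ 4 (mod 2479)
2^4 ≡ 4^2 = 16 ≡ 16 (mod 2479)
2^8 ≡ 16^2 = 256 ≡ 256 (mod 2479)
2^16 ≡ 256^2 = 65536 ≡ 1082 (mod 2479)
2^32 ≡ 1082^2 = 1170724 ≡ 636 (mod 2479)
2^64 ≡ 636^2 = 404496 ≡ 419 (mod 2479)
2^128 ≡ 419^2 = 175561 ≡ 2031 (mod 2479)
2^256 ≡ 2031^2 = 4124961 ≡ 2384 (mod 2479)
2^512 ≡ 2384^2 = 5683456 ≡ 1588 (mod 2479)
2^1024 ≡ 1588^2 = 2521744 ≡ 601 (mod 2479)
2^2048 ≡ 601^2 = 361201 ≡ 1746 (mod 2479)
2478 = 2048 + 256 + 128 + 32 + 8 + 4 + 2 in binary powers of 2.
So 2^2478 ≡ 1746 · 2384 · 2031 · 636 · 256 · 16 · 4 ≡ 1935 (mod 2479).
Since 1935 ≠ 1, base 2 is a Fermat witness: 2479 is composite.

1935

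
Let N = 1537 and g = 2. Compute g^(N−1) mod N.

2^1 ≡ 2 (mod 1537)
2^2 ≡ 2^2 = 4 ≡ 4 (mod 1537)
2^4 ≡ 4^2 = 16 ≡ 16 (mod 1537)
2^8 ≡ 16^2 = 256 ≡ 256 (mod 1537)
2^16 ≡ 256^2 = 65536 ≡ 982 (mod 1537)
2^32 ≡ 982^2 = 964324 ≡ 625 (mod 1537)
2^64 ≡ 625^2 = 390625 ≡ 227 (mod 1537)
2^128 ≡ 227^2 = 51529 ≡ 808 (mod 1537)
2^256 ≡ 808^2 = 652864 ≡ 1176 (mod 1537)
2^512 ≡ 1176^2 = 1382976 ≡ 1213 (mod 1537)
2^1024 ≡ 1213^2 = 1471369 ≡ 460 (mod 1537)
1536 = 1024 + 512 in binary powers of 2.
So 2^1536 ≡ 460 · 1213 ≡ 49 (mod 1537).
Since 49 ≠ 1, base 2 is a Fermat witness: 1537 is composite.

49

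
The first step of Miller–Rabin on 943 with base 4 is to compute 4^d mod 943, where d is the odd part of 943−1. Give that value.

943 − 1 = 942 = 2^1 · 471, so d = 471.
4^1 ≡ 4 (mod 943)
4^2 ≡ 4^2 = 16 ≡ 16 (mod 943)
4^4 ≡ 16^2 = 256 ≡ 256 (mod 943)
4^8 ≡ 256^2 = 65536 ≡ 469 (mod 943)
4^16 ≡ 469^2 = 219961 ≡ 242 (mod 943)
4^32 ≡ 242^2 = 58564 ≡ 98 (mod 943)
4^64 ≡ 98^2 = 9604 ≡ 174 (mod 943)
4^128 ≡ 174^2 = 30276 ≡ 100 (mod 943)
4^256 ≡ 100^2 = 10000 ≡ 570 (mod 943)
471 = 256 + 128 + 64 + 16 + 4 + 2 + 1 in binary powers of 2.
So 4^471 ≡ 570 · 100 · 174 · 242 · 256 · 16 · 4 ≡ 496 (mod 943).
Squaring chain: 496; never reaches −1, so base 4 is a Miller–Rabin witness that 943 is composite.

496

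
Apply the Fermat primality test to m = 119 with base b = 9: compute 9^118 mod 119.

9^1 ≡ 9 (mod 119)
9^2 ≡ 9^2 = 81 ≡ 81 (mod 119)
9^4 ≡ 81^2 = 6561 ≡ 16 (mod 119)
9^8 ≡ 16^2 = 256 ≡ 18 (mod 119)
9^16 ≡ 18^2 = 324 ≡ 86 (mod 119)
9^32 ≡ 86^2 = 7396 ≡ 18 (mod 119)
9^64 ≡ 18^2 = 324 ≡ 86 (mod 119)
118 = 64 + 32 + 16 + 4 + 2 in binary powers of 2.
So 9^118 ≡ 86 · 18 · 86 · 16 · 81 ≡ 72 (mod 119).
Since 72 ≠ 1, base 9 is a Fermat witness: 119 is composite.

72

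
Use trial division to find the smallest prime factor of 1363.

29

1363 is odd.
Digit sum 13, not divisible by 3.
Ends in 3: not divisible by 5.
7: 1363 = 7·194 + 5
11: 1363 = 11·123 + 10
13: 1363 = 13·104 + 11
17: 1363 = 17·80 + 3
19: 1363 = 19·71 + 14
23: 1363 = 23·59 + 6
29: 1363 = 29·47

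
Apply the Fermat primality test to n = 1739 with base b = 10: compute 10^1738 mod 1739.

10^1 ≡ 10 (mod 1739)
10^2 ≡ 10^2 = 100 ≡ 100 (mod 1739)
10^4 ≡ 100^2 = 10000 ≡ 1305 (mod 1739)
10^8 ≡ 1305^2 = 1703025 ≡ 544 (mod 1739)
10^16 ≡ 544^2 = 295936 ≡ 306 (mod 1739)
10^32 ≡ 306^2 = 93636 ≡ 1469 (mod 1739)
10^64 ≡ 1469^2 = 2157961 ≡ 1601 (mod 1739)
10^128 ≡ 1601^2 = 2563201 ≡ 1654 (mod 1739)
10^256 ≡ 1654^2 = 2735716 ≡ 269 (mod 1739)
10^512 ≡ 269^2 = 72361 ≡ 1062 (mod 1739)
10^1024 ≡ 1062^2 = 1127844 ≡ 972 (mod 1739)
1738 = 1024 + 512 + 128 + 64 + 8 + 2 in binary powers of 2.
So 10^1738 ≡ 972 · 1062 · 1654 · 1601 · 544 · 100 ≡ 1231 (mod 1739).
Since 1231 ≠ 1, base 10 is a Fermat witness: 1739 is composite.

1231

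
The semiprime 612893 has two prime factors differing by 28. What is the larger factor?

797

Since p = q + 28, we have 612893 = q(q + 28), so q² + 28q − 612893 = 0.
Discriminant: 28² + 4·612893 = 784 + 2451572 = 2452356; √2452356 = 1566.
q = (−28 + 1566)/2 = 769, and p = q + 28 = 797.
Check: 769 · 797 = 612893.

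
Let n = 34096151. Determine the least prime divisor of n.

83

34096151 is odd.
Digit sum 29, not divisible by 3.
Ends in 1: not divisible by 5.
7: 34096151 = 7·4870878 + 5
11: 34096151 = 11·3099650 + 1
13: 34096151 = 13·2622780 + 11
17: 34096151 = 17·2005655 + 16
19: 34096151 = 19·1794534 + 5
23: 34096151 = 23·1482441 + 8
29: 34096151 = 29·1175729 + 10
31: 34096151 = 31·1099875 + 26
37: 34096151 = 37·921517 + 22
41: 34096151 = 41·831613 + 18
43: 34096151 = 43·792933 + 32
47: 34096151 = 47·725450 + 1
53: 34096151 = 53·643323 + 32
59: 34096151 = 59·577900 + 51
61: 34096151 = 61·558953 + 18
67: 34096151 = 67·508897 + 52
71: 34096151 = 71·480227 + 34
73: 34096151 = 73·467070 + 41
79: 34096151 = 79·431596 + 67
83: 34096151 = 83·410797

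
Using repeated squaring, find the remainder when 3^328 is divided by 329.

3^1 ≡ 3 (mod 329)
3^2 ≡ 3^2 = 9 ≡ 9 (mod 329)
3^4 ≡ 9^2 = 81 ≡ 81 (mod 329)
3^8 ≡ 81^2 = 6561 ≡ 310 (mod 329)
3^16 ≡ 310^2 = 96100 ≡ 32 (mod 329)
3^32 ≡ 32^2 = 1024 ≡ 37 (mod 329)
3^64 ≡ 37^2 = 1369 ≡ 53 (mod 329)
3^128 ≡ 53^2 = 2809 ≡ 177 (mod 329)
3^256 ≡ 177^2 = 31329 ≡ 74 (mod 329)
328 = 256 + 64 + 8 in binary powers of 2.
So 3^328 ≡ 74 · 53 · 310 ≡ 165 (mod 329).
Since 165 ≠ 1, base 3 is a Fermat witness: 329 is composite.

165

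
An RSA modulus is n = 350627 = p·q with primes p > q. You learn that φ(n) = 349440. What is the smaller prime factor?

φ(n) = (p−1)(q−1) = n − (p+q) + 1, so p + q = 350627 − 349440 + 1 = 1188.
p and q are the roots of t² − 1188t + 350627 = 0.
Discriminant: 1188² − 4·350627 = 1411344 − 1402508 = 8836; √8836 = 94.
q = (1188 − 94)/2 = 547, p = (1188 + 94)/2 = 641.
Check: 547 · 641 = 350627.

547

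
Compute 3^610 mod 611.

3^1 ≡ 3 (mod 611)
3^2 ≡ 3^2 = 9 ≡ 9 (mod 611)
3^4 ≡ 9^2 = 81 ≡ 81 (mod 611)
3^8 ≡ 81^2 = 6561 ≡ 451 (mod 611)
3^16 ≡ 451^2 = 203401 ≡ 549 (mod 611)
3^32 ≡ 549^2 = 301401 ≡ 178 (mod 611)
3^64 ≡ 178^2 = 31684 ≡ 523 (mod 611)
3^128 ≡ 523^2 = 273529 ≡ 412 (mod 611)
3^256 ≡ 412^2 = 169744 ≡ 497 (mod 611)
3^512 ≡ 497^2 = 247009 ≡ 165 (mod 611)
610 = 512 + 64 + 32 + 2 in binary powers of 2.
So 3^610 ≡ 165 · 523 · 178 · 9 ≡ 341 (mod 611).
Since 341 ≠ 1, base 3 is a Fermat witness: 611 is composite.

341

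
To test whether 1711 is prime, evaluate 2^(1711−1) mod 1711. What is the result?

265

2^1 ≡ 2 (mod 1711)
2^2 ≡ 2^2 = 4 ≡ 4 (mod 1711)
2^4 ≡ 4^2 = 16 ≡ 16 (mod 1711)
2^8 ≡ 16^2 = 256 ≡ 256 (mod 1711)
2^16 ≡ 256^2 = 65536 ≡ 518 (mod 1711)
2^32 ≡ 518^2 = 268324 ≡ 1408 (mod 1711)
2^64 ≡ 1408^2 = 1982464 ≡ 1126 (mod 1711)
2^128 ≡ 1126^2 = 1267876 ≡ 25 (mod 1711)
2^256 ≡ 25^2 = 625 ≡ 625 (mod 1711)
2^512 ≡ 625^2 = 390625 ≡ 517 (mod 1711)
2^1024 ≡ 517^2 = 267289 ≡ 373 (mod 1711)
1710 = 1024 + 512 + 128 + 32 + 8 + 4 + 2 in binary powers of 2.
So 2^1710 ≡ 373 · 517 · 25 · 1408 · 256 · 16 · 4 ≡ 265 (mod 1711).
Since 265 ≠ 1, base 2 is a Fermat witness: 1711 is composite.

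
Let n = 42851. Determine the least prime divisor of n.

42851 is odd.
Digit sum 20, not divisible by 3.
Ends in 1: not divisible by 5.
7: 42851 = 7·6121 + 4
11: 42851 = 11·3895 + 6
13: 42851 = 13·3296 + 3
17: 42851 = 17·2520 + 11
19: 42851 = 19·2255 + 6
23: 42851 = 23·1863 + 2
29: 42851 = 29·1477 + 18
31: 42851 = 31·1382 + 9
37: 42851 = 37·1158 + 5
41: 42851 = 41·1045 + 6
43: 42851 = 43·996 + 23
47: 42851 = 47·911 + 34
53: 42851 = 53·808 + 27
59: 42851 = 59·726 + 17
61: 42851 = 61·702 + 29
67: 42851 = 67·639 + 38
71: 42851 = 71·603 + 38
73: 42851 = 73·587

73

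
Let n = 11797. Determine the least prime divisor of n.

11797 is odd.
Digit sum 25, not divisible by 3.
Ends in 7: not divisible by 5.
7: 11797 = 7·1685 + 2
11: 11797 = 11·1072 + 5
13: 11797 = 13·907 + 6
17: 11797 = 17·693 + 16
19: 11797 = 19·620 + 17
23: 11797 = 23·512 + 21
29: 11797 = 29·406 + 23
31: 11797 = 31·380 + 17
37: 11797 = 37·318 + 31
41: 11797 = 41·287 + 30
43: 11797 = 43·274 + 15
47: 11797 = 47·251

47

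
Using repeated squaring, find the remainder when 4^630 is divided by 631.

4^1 ≡ 4 (mod 631)
4^2 ≡ 4^2 = 16 ≡ 16 (mod 631)
4^4 ≡ 16^2 = 256 ≡ 256 (mod 631)
4^8 ≡ 256^2 = 65536 ≡ 543 (mod 631)
4^16 ≡ 543^2 = 294849 ≡ 172 (mod 631)
4^32 ≡ 172^2 = 29584 ≡ 558 (mod 631)
4^64 ≡ 558^2 = 311364 ≡ 281 (mod 631)
4^128 ≡ 281^2 = 78961 ≡ 86 (mod 631)
4^256 ≡ 86^2 = 7396 ≡ 455 (mod 631)
4^512 ≡ 455^2 = 207025 ≡ 57 (mod 631)
630 = 512 + 64 + 32 + 16 + 4 + 2 in binary powers of 2.
So 4^630 ≡ 57 · 281 · 558 · 172 · 256 · 16 ≡ 1 (mod 631).
Since the result is 1, base 4 gives no evidence that 631 is composite.

1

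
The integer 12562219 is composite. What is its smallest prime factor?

53

12562219 is odd.
Digit sum 28, not divisible by 3.
Ends in 9: not divisible by 5.
7: 12562219 = 7·1794602 + 5
11: 12562219 = 11·1142019 + 10
13: 12562219 = 13·966324 + 7
17: 12562219 = 17·738954 + 1
19: 12562219 = 19·661169 + 8
23: 12562219 = 23·546183 + 10
29: 12562219 = 29·433179 + 28
31: 12562219 = 31·405232 + 27
37: 12562219 = 37·339519 + 16
41: 12562219 = 41·306395 + 24
43: 12562219 = 43·292144 + 27
47: 12562219 = 47·267281 + 12
53: 12562219 = 53·237023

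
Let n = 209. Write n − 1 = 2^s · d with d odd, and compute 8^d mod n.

160

209 − 1 = 208 = 2^4 · 13, so d = 13.
8^1 ≡ 8 (mod 209)
8^2 ≡ 8^2 = 64 ≡ 64 (mod 209)
8^4 ≡ 64^2 = 4096 ≡ 125 (mod 209)
8^8 ≡ 125^2 = 15625 ≡ 159 (mod 209)
13 = 8 + 4 + 1 in binary powers of 2.
So 8^13 ≡ 159 · 125 · 8 ≡ 160 (mod 209).
Squaring chain: 160 → 102 → 163 → 26; never reaches −1, so base 8 is a Miller–Rabin witness that 209 is composite.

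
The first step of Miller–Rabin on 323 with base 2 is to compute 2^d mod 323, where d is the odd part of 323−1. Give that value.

257

323 − 1 = 322 = 2^1 · 161, so d = 161.
2^1 ≡ 2 (mod 323)
2^2 ≡ 2^2 = 4 ≡ 4 (mod 323)
2^4 ≡ 4^2 = 16 ≡ 16 (mod 323)
2^8 ≡ 16^2 = 256 ≡ 256 (mod 323)
2^16 ≡ 256^2 = 65536 ≡ 290 (mod 323)
2^32 ≡ 290^2 = 84100 ≡ 120 (mod 323)
2^64 ≡ 120^2 = 14400 ≡ 188 (mod 323)
2^128 ≡ 188^2 = 35344 ≡ 137 (mod 323)
161 = 128 + 32 + 1 in binary powers of 2.
So 2^161 ≡ 137 · 120 · 2 ≡ 257 (mod 323).
Squaring chain: 257; never reaches −1, so base 2 is a Miller–Rabin witness that 323 is composite.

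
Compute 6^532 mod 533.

6^1 ≡ 6 (mod 533)
6^2 ≡ 6^2 = 36 ≡ 36 (mod 533)
6^4 ≡ 36^2 = 1296 ≡ 230 (mod 533)
6^8 ≡ 230^2 = 52900 ≡ 133 (mod 533)
6^16 ≡ 133^2 = 17689 ≡ 100 (mod 533)
6^32 ≡ 100^2 = 10000 ≡ 406 (mod 533)
6^64 ≡ 406^2 = 164836 ≡ 139 (mod 533)
6^128 ≡ 139^2 = 19321 ≡ 133 (mod 533)
6^256 ≡ 133^2 = 17689 ≡ 100 (mod 533)
6^512 ≡ 100^2 = 10000 ≡ 406 (mod 533)
532 = 512 + 16 + 4 in binary powers of 2.
So 6^532 ≡ 406 · 100 · 230 ≡ 373 (mod 533).
Since 373 ≠ 1, base 6 is a Fermat witness: 533 is composite.

373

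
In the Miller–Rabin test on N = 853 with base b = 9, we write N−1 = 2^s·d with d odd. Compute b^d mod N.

1

853 − 1 = 852 = 2^2 · 213, so d = 213.
9^1 ≡ 9 (mod 853)
9^2 ≡ 9^2 = 81 ≡ 81 (mod 853)
9^4 ≡ 81^2 = 6561 ≡ 590 (mod 853)
9^8 ≡ 590^2 = 348100 ≡ 76 (mod 853)
9^16 ≡ 76^2 = 5776 ≡ 658 (mod 853)
9^32 ≡ 658^2 = 432964 ≡ 493 (mod 853)
9^64 ≡ 493^2 = 243049 ≡ 797 (mod 853)
9^128 ≡ 797^2 = 635209 ≡ 577 (mod 853)
213 = 128 + 64 + 16 + 4 + 1 in binary powers of 2.
So 9^213 ≡ 577 · 797 · 658 · 590 · 9 ≡ 1 (mod 853).
Since 9^d ≡ 1 (mod 853), base 9 does not prove 853 composite.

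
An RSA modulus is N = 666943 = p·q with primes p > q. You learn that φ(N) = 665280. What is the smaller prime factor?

φ(n) = (p−1)(q−1) = n − (p+q) + 1, so p + q = 666943 − 665280 + 1 = 1664.
p and q are the roots of t² − 1664t + 666943 = 0.
Discriminant: 1664² − 4·666943 = 2768896 − 2667772 = 101124; √101124 = 318.
q = (1664 − 318)/2 = 673, p = (1664 + 318)/2 = 991.
Check: 673 · 991 = 666943.

673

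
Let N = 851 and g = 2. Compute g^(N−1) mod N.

169

2^1 ≡ 2 (mod 851)
2^2 ≡ 2^2 = 4 ≡ 4 (mod 851)
2^4 ≡ 4^2 = 16 ≡ 16 (mod 851)
2^8 ≡ 16^2 = 256 ≡ 256 (mod 851)
2^16 ≡ 256^2 = 65536 ≡ 9 (mod 851)
2^32 ≡ 9^2 = 81 ≡ 81 (mod 851)
2^64 ≡ 81^2 = 6561 ≡ 604 (mod 851)
2^128 ≡ 604^2 = 364816 ≡ 588 (mod 851)
2^256 ≡ 588^2 = 345744 ≡ 238 (mod 851)
2^512 ≡ 238^2 = 56644 ≡ 478 (mod 851)
850 = 512 + 256 + 64 + 16 + 2 in binary powers of 2.
So 2^850 ≡ 478 · 238 · 604 · 9 · 4 ≡ 169 (mod 851).
Since 169 ≠ 1, base 2 is a Fermat witness: 851 is composite.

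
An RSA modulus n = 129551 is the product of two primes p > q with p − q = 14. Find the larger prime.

Since p = q + 14, we have 129551 = q(q + 14), so q² + 14q − 129551 = 0.
Discriminant: 14² + 4·129551 = 196 + 518204 = 518400; √518400 = 720.
q = (−14 + 720)/2 = 353, and p = q + 14 = 367.
Check: 353 · 367 = 129551.

367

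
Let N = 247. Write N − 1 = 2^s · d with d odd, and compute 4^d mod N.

247 − 1 = 246 = 2^1 · 123, so d = 123.
4^1 ≡ 4 (mod 247)
4^2 ≡ 4^2 = 16 ≡ 16 (mod 247)
4^4 ≡ 16^2 = 256 ≡ 9 (mod 247)
4^8 ≡ 9^2 = 81 ≡ 81 (mod 247)
4^16 ≡ 81^2 = 6561 ≡ 139 (mod 247)
4^32 ≡ 139^2 = 19321 ≡ 55 (mod 247)
4^64 ≡ 55^2 = 3025 ≡ 61 (mod 247)
123 = 64 + 32 + 16 + 8 + 2 + 1 in binary powers of 2.
So 4^123 ≡ 61 · 55 · 139 · 81 · 16 · 4 ≡ 220 (mod 247).
Squaring chain: 220; never reaches −1, so base 4 is a Miller–Rabin witness that 247 is composite.

220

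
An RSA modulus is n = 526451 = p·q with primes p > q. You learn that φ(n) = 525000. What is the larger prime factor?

φ(n) = (p−1)(q−1) = n − (p+q) + 1, so p + q = 526451 − 525000 + 1 = 1452.
p and q are the roots of t² − 1452t + 526451 = 0.
Discriminant: 1452² − 4·526451 = 2108304 − 2105804 = 2500; √2500 = 50.
q = (1452 − 50)/2 = 701, p = (1452 + 50)/2 = 751.
Check: 701 · 751 = 526451.

751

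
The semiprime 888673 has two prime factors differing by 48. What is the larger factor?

967

Since p = q + 48, we have 888673 = q(q + 48), so q² + 48q − 888673 = 0.
Discriminant: 48² + 4·888673 = 2304 + 3554692 = 3556996; √3556996 = 1886.
q = (−48 + 1886)/2 = 919, and p = q + 48 = 967.
Check: 919 · 967 = 888673.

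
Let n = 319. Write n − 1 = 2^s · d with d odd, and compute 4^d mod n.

212

319 − 1 = 318 = 2^1 · 159, so d = 159.
4^1 ≡ 4 (mod 319)
4^2 ≡ 4^2 = 16 ≡ 16 (mod 319)
4^4 ≡ 16^2 = 256 ≡ 256 (mod 319)
4^8 ≡ 256^2 = 65536 ≡ 141 (mod 319)
4^16 ≡ 141^2 = 19881 ≡ 103 (mod 319)
4^32 ≡ 103^2 = 10609 ≡ 82 (mod 319)
4^64 ≡ 82^2 = 6724 ≡ 25 (mod 319)
4^128 ≡ 25^2 = 625 ≡ 306 (mod 319)
159 = 128 + 16 + 8 + 4 + 2 + 1 in binary powers of 2.
So 4^159 ≡ 306 · 103 · 141 · 256 · 16 · 4 ≡ 212 (mod 319).
Squaring chain: 212; never reaches −1, so base 4 is a Miller–Rabin witness that 319 is composite.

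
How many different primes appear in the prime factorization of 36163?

36163 = 29^2 · 43
36163 = 29^2 · 43, which has 2 distinct prime factors.

2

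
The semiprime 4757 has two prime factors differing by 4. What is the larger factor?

71

Since p = q + 4, we have 4757 = q(q + 4), so q² + 4q − 4757 = 0.
Discriminant: 4² + 4·4757 = 16 + 19028 = 19044; √19044 = 138.
q = (−4 + 138)/2 = 67, and p = q + 4 = 71.
Check: 67 · 71 = 4757.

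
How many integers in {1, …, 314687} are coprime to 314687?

Factor: 314687 = 17 · 107 · 173.
φ(314687) = (17−1) · (107−1) · (173−1) = 16 · 106 · 172 = 291712.

291712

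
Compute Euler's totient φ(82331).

74368

Factor: 82331 = 17 · 29 · 167.
φ(82331) = (17−1) · (29−1) · (167−1) = 16 · 28 · 166 = 74368.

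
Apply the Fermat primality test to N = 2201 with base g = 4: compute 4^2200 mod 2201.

4^1 ≡ 4 (mod 2201)
4^2 ≡ 4^2 = 16 ≡ 16 (mod 2201)
4^4 ≡ 16^2 = 256 ≡ 256 (mod 2201)
4^8 ≡ 256^2 = 65536 ≡ 1707 (mod 2201)
4^16 ≡ 1707^2 = 2913849 ≡ 1926 (mod 2201)
4^32 ≡ 1926^2 = 3709476 ≡ 791 (mod 2201)
4^64 ≡ 791^2 = 625681 ≡ 597 (mod 2201)
4^128 ≡ 597^2 = 356409 ≡ 2048 (mod 2201)
4^256 ≡ 2048^2 = 4194304 ≡ 1399 (mod 2201)
4^512 ≡ 1399^2 = 1957201 ≡ 512 (mod 2201)
4^1024 ≡ 512^2 = 262144 ≡ 225 (mod 2201)
4^2048 ≡ 225^2 = 50625 ≡ 2 (mod 2201)
2200 = 2048 + 128 + 16 + 8 in binary powers of 2.
So 4^2200 ≡ 2 · 2048 · 1926 · 1707 ≡ 187 (mod 2201).
Since 187 ≠ 1, base 4 is a Fermat witness: 2201 is composite.

187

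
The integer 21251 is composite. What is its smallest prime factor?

79

21251 is odd.
Digit sum 11, not divisible by 3.
Ends in 1: not divisible by 5.
7: 21251 = 7·3035 + 6
11: 21251 = 11·1931 + 10
13: 21251 = 13·1634 + 9
17: 21251 = 17·1250 + 1
19: 21251 = 19·1118 + 9
23: 21251 = 23·923 + 22
29: 21251 = 29·732 + 23
31: 21251 = 31·685 + 16
37: 21251 = 37·574 + 13
41: 21251 = 41·518 + 13
43: 21251 = 43·494 + 9
47: 21251 = 47·452 + 7
53: 21251 = 53·400 + 51
59: 21251 = 59·360 + 11
61: 21251 = 61·348 + 23
67: 21251 = 67·317 + 12
71: 21251 = 71·299 + 22
73: 21251 = 73·291 + 8
79: 21251 = 79·269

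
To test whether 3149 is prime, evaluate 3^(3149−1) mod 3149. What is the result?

947

3^1 ≡ 3 (mod 3149)
3^2 ≡ 3^2 = 9 ≡ 9 (mod 3149)
3^4 ≡ 9^2 = 81 ≡ 81 (mod 3149)
3^8 ≡ 81^2 = 6561 ≡ 263 (mod 3149)
3^16 ≡ 263^2 = 69169 ≡ 3040 (mod 3149)
3^32 ≡ 3040^2 = 9241600 ≡ 2434 (mod 3149)
3^64 ≡ 2434^2 = 5924356 ≡ 1087 (mod 3149)
3^128 ≡ 1087^2 = 1181569 ≡ 694 (mod 3149)
3^256 ≡ 694^2 = 481636 ≡ 2988 (mod 3149)
3^512 ≡ 2988^2 = 8928144 ≡ 729 (mod 3149)
3^1024 ≡ 729^2 = 531441 ≡ 2409 (mod 3149)
3^2048 ≡ 2409^2 = 5803281 ≡ 2823 (mod 3149)
3148 = 2048 + 1024 + 64 + 8 + 4 in binary powers of 2.
So 3^3148 ≡ 2823 · 2409 · 1087 · 263 · 81 ≡ 947 (mod 3149).
Since 947 ≠ 1, base 3 is a Fermat witness: 3149 is composite.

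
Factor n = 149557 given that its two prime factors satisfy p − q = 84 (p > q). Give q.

Since p = q + 84, we have 149557 = q(q + 84), so q² + 84q − 149557 = 0.
Discriminant: 84² + 4·149557 = 7056 + 598228 = 605284; √605284 = 778.
q = (−84 + 778)/2 = 347, and p = q + 84 = 431.
Check: 347 · 431 = 149557.

347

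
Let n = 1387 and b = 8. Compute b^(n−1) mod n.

8^1 ≡ 8 (mod 1387)
8^2 ≡ 8^2 = 64 ≡ 64 (mod 1387)
8^4 ≡ 64^2 = 4096 ≡ 1322 (mod 1387)
8^8 ≡ 1322^2 = 1747684 ≡ 64 (mod 1387)
8^16 ≡ 64^2 = 4096 ≡ 1322 (mod 1387)
8^32 ≡ 1322^2 = 1747684 ≡ 64 (mod 1387)
8^64 ≡ 64^2 = 4096 ≡ 1322 (mod 1387)
8^128 ≡ 1322^2 = 1747684 ≡ 64 (mod 1387)
8^256 ≡ 64^2 = 4096 ≡ 1322 (mod 1387)
8^512 ≡ 1322^2 = 1747684 ≡ 64 (mod 1387)
8^1024 ≡ 64^2 = 4096 ≡ 1322 (mod 1387)
1386 = 1024 + 256 + 64 + 32 + 8 + 2 in binary powers of 2.
So 8^1386 ≡ 1322 · 1322 · 1322 · 64 · 64 · 64 ≡ 1 (mod 1387).
Since the result is 1, base 8 gives no evidence that 1387 is composite.

1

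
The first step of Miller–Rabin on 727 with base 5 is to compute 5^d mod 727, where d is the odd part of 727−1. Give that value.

727 − 1 = 726 = 2^1 · 363, so d = 363.
5^1 ≡ 5 (mod 727)
5^2 ≡ 5^2 = 25 ≡ 25 (mod 727)
5^4 ≡ 25^2 = 625 ≡ 625 (mod 727)
5^8 ≡ 625^2 = 390625 ≡ 226 (mod 727)
5^16 ≡ 226^2 = 51076 ≡ 186 (mod 727)
5^32 ≡ 186^2 = 34596 ≡ 427 (mod 727)
5^64 ≡ 427^2 = 182329 ≡ 579 (mod 727)
5^128 ≡ 579^2 = 335241 ≡ 94 (mod 727)
5^256 ≡ 94^2 = 8836 ≡ 112 (mod 727)
363 = 256 + 64 + 32 + 8 + 2 + 1 in binary powers of 2.
So 5^363 ≡ 112 · 579 · 427 · 226 · 25 · 5 ≡ 726 (mod 727).
Since 5^d ≡ 726 (mod 727), base 5 does not prove 727 composite.

726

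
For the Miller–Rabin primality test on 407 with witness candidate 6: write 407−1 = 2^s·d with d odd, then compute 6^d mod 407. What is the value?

216

407 − 1 = 406 = 2^1 · 203, so d = 203.
6^1 ≡ 6 (mod 407)
6^2 ≡ 6^2 = 36 ≡ 36 (mod 407)
6^4 ≡ 36^2 = 1296 ≡ 75 (mod 407)
6^8 ≡ 75^2 = 5625 ≡ 334 (mod 407)
6^16 ≡ 334^2 = 111556 ≡ 38 (mod 407)
6^32 ≡ 38^2 = 1444 ≡ 223 (mod 407)
6^64 ≡ 223^2 = 49729 ≡ 75 (mod 407)
6^128 ≡ 75^2 = 5625 ≡ 334 (mod 407)
203 = 128 + 64 + 8 + 2 + 1 in binary powers of 2.
So 6^203 ≡ 334 · 75 · 334 · 36 · 6 ≡ 216 (mod 407).
Squaring chain: 216; never reaches −1, so base 6 is a Miller–Rabin witness that 407 is composite.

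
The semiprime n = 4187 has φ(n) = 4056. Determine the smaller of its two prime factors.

53

φ(n) = (p−1)(q−1) = n − (p+q) + 1, so p + q = 4187 − 4056 + 1 = 132.
p and q are the roots of t² − 132t + 4187 = 0.
Discriminant: 132² − 4·4187 = 17424 − 16748 = 676; √676 = 26.
q = (132 − 26)/2 = 53, p = (132 + 26)/2 = 79.
Check: 53 · 79 = 4187.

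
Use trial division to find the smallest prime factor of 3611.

23

3611 is odd.
Digit sum 11, not divisible by 3.
Ends in 1: not divisible by 5.
7: 3611 = 7·515 + 6
11: 3611 = 11·328 + 3
13: 3611 = 13·277 + 10
17: 3611 = 17·212 + 7
19: 3611 = 19·190 + 1
23: 3611 = 23·157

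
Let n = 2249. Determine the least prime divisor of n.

2249 is odd.
Digit sum 17, not divisible by 3.
Ends in 9: not divisible by 5.
7: 2249 = 7·321 + 2
11: 2249 = 11·204 + 5
13: 2249 = 13·173

13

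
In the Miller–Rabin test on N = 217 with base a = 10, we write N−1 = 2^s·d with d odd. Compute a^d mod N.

217 − 1 = 216 = 2^3 · 27, so d = 27.
10^1 ≡ 10 (mod 217)
10^2 ≡ 10^2 = 100 ≡ 100 (mod 217)
10^4 ≡ 100^2 = 10000 ≡ 18 (mod 217)
10^8 ≡ 18^2 = 324 ≡ 107 (mod 217)
10^16 ≡ 107^2 = 11449 ≡ 165 (mod 217)
27 = 16 + 8 + 2 + 1 in binary powers of 2.
So 10^27 ≡ 165 · 107 · 100 · 10 ≡ 97 (mod 217).
Squaring chain: 97 → 78 → 8; never reaches −1, so base 10 is a Miller–Rabin witness that 217 is composite.

97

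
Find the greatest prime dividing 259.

259 = 7 · 37
37 is prime.
So 259 = 7 · 37; the largest prime factor is 37.

37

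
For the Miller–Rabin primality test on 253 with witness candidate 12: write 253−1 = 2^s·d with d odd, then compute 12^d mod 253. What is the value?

253 − 1 = 252 = 2^2 · 63, so d = 63.
12^1 ≡ 12 (mod 253)
12^2 ≡ 12^2 = 144 ≡ 144 (mod 253)
12^4 ≡ 144^2 = 20736 ≡ 243 (mod 253)
12^8 ≡ 243^2 = 59049 ≡ 100 (mod 253)
12^16 ≡ 100^2 = 10000 ≡ 133 (mod 253)
12^32 ≡ 133^2 = 17689 ≡ 232 (mod 253)
63 = 32 + 16 + 8 + 4 + 2 + 1 in binary powers of 2.
So 12^63 ≡ 232 · 133 · 100 · 243 · 144 · 12 ≡ 100 (mod 253).
Squaring chain: 100 → 133; never reaches −1, so base 12 is a Miller–Rabin witness that 253 is composite.

100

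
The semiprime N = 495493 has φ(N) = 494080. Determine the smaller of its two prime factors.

φ(n) = (p−1)(q−1) = n − (p+q) + 1, so p + q = 495493 − 494080 + 1 = 1414.
p and q are the roots of t² − 1414t + 495493 = 0.
Discriminant: 1414² − 4·495493 = 1999396 − 1981972 = 17424; √17424 = 132.
q = (1414 − 132)/2 = 641, p = (1414 + 132)/2 = 773.
Check: 641 · 773 = 495493.

641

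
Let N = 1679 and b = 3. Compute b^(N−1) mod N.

3^1 ≡ 3 (mod 1679)
3^2 ≡ 3^2 = 9 ≡ 9 (mod 1679)
3^4 ≡ 9^2 = 81 ≡ 81 (mod 1679)
3^8 ≡ 81^2 = 6561 ≡ 1524 (mod 1679)
3^16 ≡ 1524^2 = 2322576 ≡ 519 (mod 1679)
3^32 ≡ 519^2 = 269361 ≡ 721 (mod 1679)
3^64 ≡ 721^2 = 519841 ≡ 1030 (mod 1679)
3^128 ≡ 1030^2 = 1060900 ≡ 1451 (mod 1679)
3^256 ≡ 1451^2 = 2105401 ≡ 1614 (mod 1679)
3^512 ≡ 1614^2 = 2604996 ≡ 867 (mod 1679)
3^1024 ≡ 867^2 = 751689 ≡ 1176 (mod 1679)
1678 = 1024 + 512 + 128 + 8 + 4 + 2 in binary powers of 2.
So 3^1678 ≡ 1176 · 867 · 1451 · 1524 · 81 · 9 ≡ 430 (mod 1679).
Since 430 ≠ 1, base 3 is a Fermat witness: 1679 is composite.

430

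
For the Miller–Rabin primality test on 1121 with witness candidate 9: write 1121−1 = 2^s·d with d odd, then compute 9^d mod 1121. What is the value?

264

1121 − 1 = 1120 = 2^5 · 35, so d = 35.
9^1 ≡ 9 (mod 1121)
9^2 ≡ 9^2 = 81 ≡ 81 (mod 1121)
9^4 ≡ 81^2 = 6561 ≡ 956 (mod 1121)
9^8 ≡ 956^2 = 913936 ≡ 321 (mod 1121)
9^16 ≡ 321^2 = 103041 ≡ 1030 (mod 1121)
9^32 ≡ 1030^2 = 1060900 ≡ 434 (mod 1121)
35 = 32 + 2 + 1 in binary powers of 2.
So 9^35 ≡ 434 · 81 · 9 ≡ 264 (mod 1121).
Squaring chain: 264 → 194 → 643 → 921 → 765; never reaches −1, so base 9 is a Miller–Rabin witness that 1121 is composite.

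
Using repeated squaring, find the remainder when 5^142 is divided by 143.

25

5^1 ≡ 5 (mod 143)
5^2 ≡ 5^2 = 25 ≡ 25 (mod 143)
5^4 ≡ 25^2 = 625 ≡ 53 (mod 143)
5^8 ≡ 53^2 = 2809 ≡ 92 (mod 143)
5^16 ≡ 92^2 = 8464 ≡ 27 (mod 143)
5^32 ≡ 27^2 = 729 ≡ 14 (mod 143)
5^64 ≡ 14^2 = 196 ≡ 53 (mod 143)
5^128 ≡ 53^2 = 2809 ≡ 92 (mod 143)
142 = 128 + 8 + 4 + 2 in binary powers of 2.
So 5^142 ≡ 92 · 92 · 53 · 25 ≡ 25 (mod 143).
Since 25 ≠ 1, base 5 is a Fermat witness: 143 is composite.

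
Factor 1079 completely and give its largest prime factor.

83

1079 = 13 · 83
83 is prime.
So 1079 = 13 · 83; the largest prime factor is 83.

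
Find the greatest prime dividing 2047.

89

2047 = 23 · 89
89 is prime.
So 2047 = 23 · 89; the largest prime factor is 89.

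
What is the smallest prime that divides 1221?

3

1221 is odd.
Digit sum 6, divisible by 3.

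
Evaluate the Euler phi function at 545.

Factor: 545 = 5 · 109.
φ(545) = (5−1) · (109−1) = 4 · 108 = 432.

432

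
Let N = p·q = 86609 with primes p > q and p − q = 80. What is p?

Since p = q + 80, we have 86609 = q(q + 80), so q² + 80q − 86609 = 0.
Discriminant: 80² + 4·86609 = 6400 + 346436 = 352836; √352836 = 594.
q = (−80 + 594)/2 = 257, and p = q + 80 = 337.
Check: 257 · 337 = 86609.

337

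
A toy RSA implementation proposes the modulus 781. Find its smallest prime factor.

781 is odd.
Digit sum 16, not divisible by 3.
Ends in 1: not divisible by 5.
7: 781 = 7·111 + 4
11: 781 = 11·71

11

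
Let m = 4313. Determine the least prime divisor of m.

4313 is odd.
Digit sum 11, not divisible by 3.
Ends in 3: not divisible by 5.
7: 4313 = 7·616 + 1
11: 4313 = 11·392 + 1
13: 4313 = 13·331 + 10
17: 4313 = 17·253 + 12
19: 4313 = 19·227

19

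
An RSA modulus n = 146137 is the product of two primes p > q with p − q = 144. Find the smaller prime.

Since p = q + 144, we have 146137 = q(q + 144), so q² + 144q − 146137 = 0.
Discriminant: 144² + 4·146137 = 20736 + 584548 = 605284; √605284 = 778.
q = (−144 + 778)/2 = 317, and p = q + 144 = 461.
Check: 317 · 461 = 146137.

317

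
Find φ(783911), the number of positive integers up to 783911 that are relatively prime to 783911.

756000

Factor: 783911 = 61 · 71 · 181.
φ(783911) = (61−1) · (71−1) · (181−1) = 60 · 70 · 180 = 756000.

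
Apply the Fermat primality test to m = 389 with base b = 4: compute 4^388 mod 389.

1

4^1 ≡ 4 (mod 389)
4^2 ≡ 4^2 = 16 ≡ 16 (mod 389)
4^4 ≡ 16^2 = 256 ≡ 256 (mod 389)
4^8 ≡ 256^2 = 65536 ≡ 184 (mod 389)
4^16 ≡ 184^2 = 33856 ≡ 13 (mod 389)
4^32 ≡ 13^2 = 169 ≡ 169 (mod 389)
4^64 ≡ 169^2 = 28561 ≡ 164 (mod 389)
4^128 ≡ 164^2 = 26896 ≡ 55 (mod 389)
4^256 ≡ 55^2 = 3025 ≡ 302 (mod 389)
388 = 256 + 128 + 4 in binary powers of 2.
So 4^388 ≡ 302 · 55 · 256 ≡ 1 (mod 389).
Since the result is 1, base 4 gives no evidence that 389 is composite.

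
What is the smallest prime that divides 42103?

42103 is odd.
Digit sum 10, not divisible by 3.
Ends in 3: not divisible by 5.
7: 42103 = 7·6014 + 5
11: 42103 = 11·3827 + 6
13: 42103 = 13·3238 + 9
17: 42103 = 17·2476 + 11
19: 42103 = 19·2215 + 18
23: 42103 = 23·1830 + 13
29: 42103 = 29·1451 + 24
31: 42103 = 31·1358 + 5
37: 42103 = 37·1137 + 34
41: 42103 = 41·1026 + 37
43: 42103 = 43·979 + 6
47: 42103 = 47·895 + 38
53: 42103 = 53·794 + 21
59: 42103 = 59·713 + 36
61: 42103 = 61·690 + 13
67: 42103 = 67·628 + 27
71: 42103 = 71·593

71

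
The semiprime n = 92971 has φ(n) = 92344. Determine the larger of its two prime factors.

φ(n) = (p−1)(q−1) = n − (p+q) + 1, so p + q = 92971 − 92344 + 1 = 628.
p and q are the roots of t² − 628t + 92971 = 0.
Discriminant: 628² − 4·92971 = 394384 − 371884 = 22500; √22500 = 150.
q = (628 − 150)/2 = 239, p = (628 + 150)/2 = 389.
Check: 239 · 389 = 92971.

389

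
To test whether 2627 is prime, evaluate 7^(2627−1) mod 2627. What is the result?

774

7^1 ≡ 7 (mod 2627)
7^2 ≡ 7^2 = 49 ≡ 49 (mod 2627)
7^4 ≡ 49^2 = 2401 ≡ 2401 (mod 2627)
7^8 ≡ 2401^2 = 5764801 ≡ 1163 (mod 2627)
7^16 ≡ 1163^2 = 1352569 ≡ 2291 (mod 2627)
7^32 ≡ 2291^2 = 5248681 ≡ 2562 (mod 2627)
7^64 ≡ 2562^2 = 6563844 ≡ 1598 (mod 2627)
7^128 ≡ 1598^2 = 2553604 ≡ 160 (mod 2627)
7^256 ≡ 160^2 = 25600 ≡ 1957 (mod 2627)
7^512 ≡ 1957^2 = 3829849 ≡ 2310 (mod 2627)
7^1024 ≡ 2310^2 = 5336100 ≡ 663 (mod 2627)
7^2048 ≡ 663^2 = 439569 ≡ 860 (mod 2627)
2626 = 2048 + 512 + 64 + 2 in binary powers of 2.
So 7^2626 ≡ 860 · 2310 · 1598 · 49 ≡ 774 (mod 2627).
Since 774 ≠ 1, base 7 is a Fermat witness: 2627 is composite.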